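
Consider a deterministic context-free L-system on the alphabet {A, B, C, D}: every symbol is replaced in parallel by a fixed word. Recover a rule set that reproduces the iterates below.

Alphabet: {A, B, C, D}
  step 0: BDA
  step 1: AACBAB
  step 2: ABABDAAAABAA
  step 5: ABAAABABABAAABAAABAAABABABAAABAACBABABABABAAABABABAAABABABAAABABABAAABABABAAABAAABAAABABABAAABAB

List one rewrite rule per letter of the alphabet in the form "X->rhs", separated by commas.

A->AB, B->AA, C->DA, D->CB

  step 1 ⇒ step 2: AACBAB ⇒ AB·AB·DA·AA·AB·AA
    A ↦ AB
    B ↦ AA
    C ↦ DA
  step 0 ⇒ step 1: BDA ⇒ AA·CB·AB
    D ↦ CB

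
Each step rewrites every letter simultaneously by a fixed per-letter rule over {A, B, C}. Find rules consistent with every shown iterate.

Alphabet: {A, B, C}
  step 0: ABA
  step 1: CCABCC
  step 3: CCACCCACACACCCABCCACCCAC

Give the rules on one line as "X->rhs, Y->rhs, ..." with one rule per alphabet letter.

  step 0 ⇒ step 1: ABA ⇒ CC·AB·CC
    A ↦ CC
    B ↦ AB
    C ↦ AC  (constrained at step 1)

A->CC, B->AB, C->AC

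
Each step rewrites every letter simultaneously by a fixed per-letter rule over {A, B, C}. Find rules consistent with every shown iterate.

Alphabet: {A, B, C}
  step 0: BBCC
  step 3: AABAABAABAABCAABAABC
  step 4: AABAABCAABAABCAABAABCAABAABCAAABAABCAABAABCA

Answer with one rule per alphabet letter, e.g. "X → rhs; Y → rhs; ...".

  step 3 ⇒ step 4: AABAABAABAABCAABAABC ⇒ AAB·AAB·C·AAB·AAB·C·AAB·AAB·C·AAB·AAB·C·A·AAB·AAB·C·AAB·AAB·C·A
    A ↦ AAB
    B ↦ C
    C ↦ A

A->AAB, B->C, C->A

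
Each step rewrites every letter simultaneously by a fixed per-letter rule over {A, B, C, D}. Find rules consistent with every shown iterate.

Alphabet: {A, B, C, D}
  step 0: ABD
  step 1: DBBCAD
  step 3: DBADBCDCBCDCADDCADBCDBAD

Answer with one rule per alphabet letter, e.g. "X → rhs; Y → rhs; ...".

A->DB, B->BC, C->DC, D->AD

  step 0 ⇒ step 1: ABD ⇒ DB·BC·AD
    A ↦ DB
    B ↦ BC
    D ↦ AD
    C ↦ DC  (constrained at step 1)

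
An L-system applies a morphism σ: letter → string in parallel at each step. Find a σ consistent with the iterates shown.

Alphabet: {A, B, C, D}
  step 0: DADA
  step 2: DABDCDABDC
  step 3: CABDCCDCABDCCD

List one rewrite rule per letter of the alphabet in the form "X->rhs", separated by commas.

A->AB, B->DC, C->D, D->C

  step 2 ⇒ step 3: DABDCDABDC ⇒ C·AB·DC·C·D·C·AB·DC·C·D
    A ↦ AB
    B ↦ DC
    C ↦ D
    D ↦ C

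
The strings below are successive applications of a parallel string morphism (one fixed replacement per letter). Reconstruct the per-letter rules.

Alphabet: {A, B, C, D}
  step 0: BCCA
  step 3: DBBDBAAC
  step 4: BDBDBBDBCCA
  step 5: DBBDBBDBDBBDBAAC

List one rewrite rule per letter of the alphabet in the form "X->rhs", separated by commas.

A->C, B->DB, C->A, D->B

  step 4 ⇒ step 5: BDBDBBDBCCA ⇒ DB·B·DB·B·DB·DB·B·DB·A·A·C
    A ↦ C
    B ↦ DB
    C ↦ A
    D ↦ B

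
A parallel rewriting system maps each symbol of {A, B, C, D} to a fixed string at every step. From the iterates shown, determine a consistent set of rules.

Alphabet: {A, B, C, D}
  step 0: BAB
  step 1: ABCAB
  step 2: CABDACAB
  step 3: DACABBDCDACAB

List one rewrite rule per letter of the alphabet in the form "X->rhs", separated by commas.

A->C, B->AB, C->DA, D->BD

  step 2 ⇒ step 3: CABDACAB ⇒ DA·C·AB·BD·C·DA·C·AB
    A ↦ C
    B ↦ AB
    C ↦ DA
    D ↦ BD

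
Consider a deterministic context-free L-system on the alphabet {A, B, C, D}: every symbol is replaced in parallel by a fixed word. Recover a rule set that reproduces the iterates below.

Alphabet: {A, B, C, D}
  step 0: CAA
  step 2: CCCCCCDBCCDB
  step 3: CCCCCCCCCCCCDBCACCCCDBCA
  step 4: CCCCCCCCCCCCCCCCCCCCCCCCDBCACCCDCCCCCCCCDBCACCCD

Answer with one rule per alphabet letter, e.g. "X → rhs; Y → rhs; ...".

  step 3 ⇒ step 4: CCCCCCCCCCCCDBCACCCCDBCA ⇒ CC·CC·CC·CC·CC·CC·CC·CC·CC·CC·CC·CC·DB·CA·CC·CD·CC·CC·CC·CC·DB·CA·CC·CD
    A ↦ CD
    B ↦ CA
    C ↦ CC
    D ↦ DB

A->CD, B->CA, C->CC, D->DB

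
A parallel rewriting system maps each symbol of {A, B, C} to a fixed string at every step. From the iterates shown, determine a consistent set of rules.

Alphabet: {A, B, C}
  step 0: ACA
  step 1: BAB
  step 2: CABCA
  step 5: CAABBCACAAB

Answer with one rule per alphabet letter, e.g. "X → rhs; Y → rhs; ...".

A->B, B->CA, C->A

  step 1 ⇒ step 2: BAB ⇒ CA·B·CA
    A ↦ B
    B ↦ CA
  step 0 ⇒ step 1: ACA ⇒ B·A·B
    C ↦ A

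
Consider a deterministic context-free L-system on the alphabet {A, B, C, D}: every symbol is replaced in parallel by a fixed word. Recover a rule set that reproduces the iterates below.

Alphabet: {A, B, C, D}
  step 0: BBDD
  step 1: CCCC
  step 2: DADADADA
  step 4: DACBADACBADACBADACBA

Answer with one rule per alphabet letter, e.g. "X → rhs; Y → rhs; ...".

  step 1 ⇒ step 2: CCCC ⇒ DA·DA·DA·DA
    C ↦ DA
    A ↦ BA  (constrained at step 2)
  step 0 ⇒ step 1: BBDD ⇒ C·C·C·C
    B ↦ C
  step 0 ⇒ step 1: BBDD ⇒ C·C·C·C
    D ↦ C

A->BA, B->C, C->DA, D->C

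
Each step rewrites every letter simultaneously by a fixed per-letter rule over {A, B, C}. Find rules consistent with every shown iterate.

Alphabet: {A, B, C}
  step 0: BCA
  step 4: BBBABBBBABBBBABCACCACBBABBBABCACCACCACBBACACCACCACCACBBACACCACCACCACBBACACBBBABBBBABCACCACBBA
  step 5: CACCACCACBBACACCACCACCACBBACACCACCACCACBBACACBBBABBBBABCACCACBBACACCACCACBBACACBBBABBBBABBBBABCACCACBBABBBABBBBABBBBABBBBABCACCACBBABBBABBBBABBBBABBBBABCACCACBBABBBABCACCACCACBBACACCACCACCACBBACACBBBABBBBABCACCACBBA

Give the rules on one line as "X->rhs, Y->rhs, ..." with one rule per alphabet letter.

  step 4 ⇒ step 5: BBBABBBBABBBBABCACCACBBABBBABCACCACCACBBACACCACCACCACBBACACCACCACCACBBACACBBBABBBBABCACCACBBA ⇒ CAC·CAC·CAC·BBA·CAC·CAC·CAC·CAC·BBA·CAC·CAC·CAC·CAC·BBA·CAC·B·BBA·B·B·BBA·B·CAC·CAC·BBA·CAC·CAC·CAC·BBA·CAC·B·BBA·B·B·BBA·B·B·BBA·B·CAC·CAC·BBA·B·BBA·B·B·BBA·B·B·BBA·B·B·BBA·B·CAC·CAC·BBA·B·BBA·B·B·BBA·B·B·BBA·B·B·BBA·B·CAC·CAC·BBA·B·BBA·B·CAC·CAC·CAC·BBA·CAC·CAC·CAC·CAC·BBA·CAC·B·BBA·B·B·BBA·B·CAC·CAC·BBA
    A ↦ BBA
    B ↦ CAC
    C ↦ B

A->BBA, B->CAC, C->B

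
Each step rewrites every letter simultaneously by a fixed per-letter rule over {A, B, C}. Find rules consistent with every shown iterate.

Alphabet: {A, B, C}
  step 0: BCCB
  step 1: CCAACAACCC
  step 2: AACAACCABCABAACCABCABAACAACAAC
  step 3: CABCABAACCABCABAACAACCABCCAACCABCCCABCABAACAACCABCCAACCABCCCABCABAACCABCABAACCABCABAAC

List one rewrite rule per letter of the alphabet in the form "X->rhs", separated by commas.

  step 2 ⇒ step 3: AACAACCABCABAACCABCABAACAACAAC ⇒ CAB·CAB·AAC·CAB·CAB·AAC·AAC·CAB·CC·AAC·CAB·CC·CAB·CAB·AAC·AAC·CAB·CC·AAC·CAB·CC·CAB·CAB·AAC·CAB·CAB·AAC·CAB·CAB·AAC
    A ↦ CAB
    B ↦ CC
    C ↦ AAC

A->CAB, B->CC, C->AAC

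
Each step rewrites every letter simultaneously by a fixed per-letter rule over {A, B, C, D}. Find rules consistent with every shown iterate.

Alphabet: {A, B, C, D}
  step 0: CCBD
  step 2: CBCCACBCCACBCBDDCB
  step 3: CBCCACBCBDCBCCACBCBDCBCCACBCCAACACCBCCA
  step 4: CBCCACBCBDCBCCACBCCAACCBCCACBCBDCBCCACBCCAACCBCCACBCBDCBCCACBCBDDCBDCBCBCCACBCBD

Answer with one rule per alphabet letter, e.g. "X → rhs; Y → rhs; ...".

A->D, B->CCA, C->CB, D->AC

  step 3 ⇒ step 4: CBCCACBCBDCBCCACBCBDCBCCACBCCAACACCBCCA ⇒ CB·CCA·CB·CB·D·CB·CCA·CB·CCA·AC·CB·CCA·CB·CB·D·CB·CCA·CB·CCA·AC·CB·CCA·CB·CB·D·CB·CCA·CB·CB·D·D·CB·D·CB·CB·CCA·CB·CB·D
    A ↦ D
    B ↦ CCA
    C ↦ CB
    D ↦ AC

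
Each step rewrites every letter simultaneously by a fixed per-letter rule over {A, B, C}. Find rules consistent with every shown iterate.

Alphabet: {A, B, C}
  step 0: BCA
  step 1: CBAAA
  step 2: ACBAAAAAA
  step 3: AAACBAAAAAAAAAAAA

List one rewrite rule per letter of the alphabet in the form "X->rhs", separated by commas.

A->AA, B->CB, C->A

  step 2 ⇒ step 3: ACBAAAAAA ⇒ AA·A·CB·AA·AA·AA·AA·AA·AA
    A ↦ AA
    B ↦ CB
    C ↦ A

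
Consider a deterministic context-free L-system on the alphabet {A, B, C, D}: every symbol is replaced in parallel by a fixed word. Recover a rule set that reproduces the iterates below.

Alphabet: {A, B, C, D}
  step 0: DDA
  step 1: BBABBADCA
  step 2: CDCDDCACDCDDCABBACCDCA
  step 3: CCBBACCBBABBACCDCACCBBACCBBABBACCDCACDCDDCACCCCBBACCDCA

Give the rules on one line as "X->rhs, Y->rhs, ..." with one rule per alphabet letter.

  step 2 ⇒ step 3: CDCDDCACDCDDCABBACCDCA ⇒ CC·BBA·CC·BBA·BBA·CC·DCA·CC·BBA·CC·BBA·BBA·CC·DCA·CD·CD·DCA·CC·CC·BBA·CC·DCA
    A ↦ DCA
    B ↦ CD
    C ↦ CC
    D ↦ BBA

A->DCA, B->CD, C->CC, D->BBA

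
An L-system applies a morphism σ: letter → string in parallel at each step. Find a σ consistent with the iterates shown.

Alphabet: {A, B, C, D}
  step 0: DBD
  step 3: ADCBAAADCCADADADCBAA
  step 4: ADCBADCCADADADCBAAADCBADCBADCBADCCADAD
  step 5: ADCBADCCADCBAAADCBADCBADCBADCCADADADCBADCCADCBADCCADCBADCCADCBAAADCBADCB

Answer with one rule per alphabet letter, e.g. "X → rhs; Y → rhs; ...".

  step 4 ⇒ step 5: ADCBADCCADADADCBAAADCBADCBADCBADCCADAD ⇒ AD·CB·A·DCC·AD·CB·A·A·AD·CB·AD·CB·AD·CB·A·DCC·AD·AD·AD·CB·A·DCC·AD·CB·A·DCC·AD·CB·A·DCC·AD·CB·A·A·AD·CB·AD·CB
    A ↦ AD
    B ↦ DCC
    C ↦ A
    D ↦ CB

A->AD, B->DCC, C->A, D->CB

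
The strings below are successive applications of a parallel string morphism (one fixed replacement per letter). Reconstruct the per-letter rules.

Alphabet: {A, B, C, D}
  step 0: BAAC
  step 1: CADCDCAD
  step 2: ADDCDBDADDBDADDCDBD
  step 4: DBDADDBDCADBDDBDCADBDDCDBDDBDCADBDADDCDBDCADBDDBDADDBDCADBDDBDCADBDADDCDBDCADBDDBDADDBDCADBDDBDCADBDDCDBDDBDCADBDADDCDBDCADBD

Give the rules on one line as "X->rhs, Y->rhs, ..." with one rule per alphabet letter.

A->DC, B->CA, C->AD, D->DBD

  step 1 ⇒ step 2: CADCDCAD ⇒ AD·DC·DBD·AD·DBD·AD·DC·DBD
    A ↦ DC
    C ↦ AD
    D ↦ DBD
  step 0 ⇒ step 1: BAAC ⇒ CA·DC·DC·AD
    B ↦ CA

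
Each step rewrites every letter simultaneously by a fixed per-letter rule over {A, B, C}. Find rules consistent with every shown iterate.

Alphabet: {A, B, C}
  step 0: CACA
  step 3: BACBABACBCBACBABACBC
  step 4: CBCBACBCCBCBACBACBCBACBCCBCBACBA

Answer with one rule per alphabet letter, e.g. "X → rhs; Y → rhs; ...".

  step 3 ⇒ step 4: BACBABACBCBACBABACBC ⇒ C·BC·BA·C·BC·C·BC·BA·C·BA·C·BC·BA·C·BC·C·BC·BA·C·BA
    A ↦ BC
    B ↦ C
    C ↦ BA

A->BC, B->C, C->BA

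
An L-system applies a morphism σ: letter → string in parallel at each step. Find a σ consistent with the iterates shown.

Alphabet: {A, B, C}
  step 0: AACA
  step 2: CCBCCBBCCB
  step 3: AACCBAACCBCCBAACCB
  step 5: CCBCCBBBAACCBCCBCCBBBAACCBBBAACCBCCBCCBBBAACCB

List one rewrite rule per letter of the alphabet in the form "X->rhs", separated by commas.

  step 2 ⇒ step 3: CCBCCBBCCB ⇒ A·A·CCB·A·A·CCB·CCB·A·A·CCB
    B ↦ CCB
    C ↦ A
    A ↦ B  (constrained at step 0)

A->B, B->CCB, C->A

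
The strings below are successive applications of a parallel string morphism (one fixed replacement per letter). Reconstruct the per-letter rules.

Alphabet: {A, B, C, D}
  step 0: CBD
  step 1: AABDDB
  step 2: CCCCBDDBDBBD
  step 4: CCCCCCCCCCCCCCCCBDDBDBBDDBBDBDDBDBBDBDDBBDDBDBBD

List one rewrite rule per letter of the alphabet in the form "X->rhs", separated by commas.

  step 1 ⇒ step 2: AABDDB ⇒ CC·CC·BD·DB·DB·BD
    A ↦ CC
    B ↦ BD
    D ↦ DB
  step 0 ⇒ step 1: CBD ⇒ AA·BD·DB
    C ↦ AA

A->CC, B->BD, C->AA, D->DB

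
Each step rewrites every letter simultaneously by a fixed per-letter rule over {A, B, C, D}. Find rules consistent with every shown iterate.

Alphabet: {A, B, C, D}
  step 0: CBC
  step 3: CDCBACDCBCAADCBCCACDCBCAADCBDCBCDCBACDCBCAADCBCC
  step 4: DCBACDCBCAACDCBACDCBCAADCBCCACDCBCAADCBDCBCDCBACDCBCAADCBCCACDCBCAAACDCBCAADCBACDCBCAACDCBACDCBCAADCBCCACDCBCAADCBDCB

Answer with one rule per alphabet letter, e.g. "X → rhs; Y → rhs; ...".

  step 3 ⇒ step 4: CDCBACDCBCAADCBCCACDCBCAADCBDCBCDCBACDCBCAADCBCC ⇒ DCB·AC·DCB·CAA·C·DCB·AC·DCB·CAA·DCB·C·C·AC·DCB·CAA·DCB·DCB·C·DCB·AC·DCB·CAA·DCB·C·C·AC·DCB·CAA·AC·DCB·CAA·DCB·AC·DCB·CAA·C·DCB·AC·DCB·CAA·DCB·C·C·AC·DCB·CAA·DCB·DCB
    A ↦ C
    B ↦ CAA
    C ↦ DCB
    D ↦ AC

A->C, B->CAA, C->DCB, D->AC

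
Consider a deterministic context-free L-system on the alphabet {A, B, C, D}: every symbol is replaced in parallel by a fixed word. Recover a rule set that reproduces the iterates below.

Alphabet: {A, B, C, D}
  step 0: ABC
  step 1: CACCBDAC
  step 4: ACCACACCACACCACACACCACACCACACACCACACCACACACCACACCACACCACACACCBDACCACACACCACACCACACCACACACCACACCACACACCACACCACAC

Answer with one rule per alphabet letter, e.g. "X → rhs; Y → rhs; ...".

  step 0 ⇒ step 1: ABC ⇒ CAC·CBD·AC
    A ↦ CAC
    B ↦ CBD
    C ↦ AC
    D ↦ AC  (constrained at step 1)

A->CAC, B->CBD, C->AC, D->AC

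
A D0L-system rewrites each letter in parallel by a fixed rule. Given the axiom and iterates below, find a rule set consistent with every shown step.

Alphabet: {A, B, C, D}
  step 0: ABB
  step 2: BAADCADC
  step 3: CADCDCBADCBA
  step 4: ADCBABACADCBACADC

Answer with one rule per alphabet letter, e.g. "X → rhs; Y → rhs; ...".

A->DC, B->CA, C->A, D->B

  step 3 ⇒ step 4: CADCDCBADCBA ⇒ A·DC·B·A·B·A·CA·DC·B·A·CA·DC
    A ↦ DC
    B ↦ CA
    C ↦ A
    D ↦ B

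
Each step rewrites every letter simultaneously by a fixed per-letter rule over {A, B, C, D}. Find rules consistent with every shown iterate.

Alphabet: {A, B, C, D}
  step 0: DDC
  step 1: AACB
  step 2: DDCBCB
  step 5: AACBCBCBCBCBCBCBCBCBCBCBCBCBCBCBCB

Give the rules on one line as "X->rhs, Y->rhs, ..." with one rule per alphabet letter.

A->D, B->CB, C->CB, D->A

  step 1 ⇒ step 2: AACB ⇒ D·D·CB·CB
    A ↦ D
    B ↦ CB
    C ↦ CB
  step 0 ⇒ step 1: DDC ⇒ A·A·CB
    D ↦ A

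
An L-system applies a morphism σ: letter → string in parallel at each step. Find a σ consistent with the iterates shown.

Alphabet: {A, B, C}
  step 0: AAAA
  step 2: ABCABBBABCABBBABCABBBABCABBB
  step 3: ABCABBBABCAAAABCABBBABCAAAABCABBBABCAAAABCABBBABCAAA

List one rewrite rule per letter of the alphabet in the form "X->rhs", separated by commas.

  step 2 ⇒ step 3: ABCABBBABCABBBABCABBBABCABBB ⇒ ABC·A·BBB·ABC·A·A·A·ABC·A·BBB·ABC·A·A·A·ABC·A·BBB·ABC·A·A·A·ABC·A·BBB·ABC·A·A·A
    A ↦ ABC
    B ↦ A
    C ↦ BBB

A->ABC, B->A, C->BBB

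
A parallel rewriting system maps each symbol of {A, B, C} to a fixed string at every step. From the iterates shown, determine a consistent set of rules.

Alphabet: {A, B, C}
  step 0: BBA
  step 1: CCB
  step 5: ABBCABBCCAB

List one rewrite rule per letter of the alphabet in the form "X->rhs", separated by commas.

A->B, B->C, C->AB

  step 0 ⇒ step 1: BBA ⇒ C·C·B
    A ↦ B
    B ↦ C
    C ↦ AB  (constrained at step 1)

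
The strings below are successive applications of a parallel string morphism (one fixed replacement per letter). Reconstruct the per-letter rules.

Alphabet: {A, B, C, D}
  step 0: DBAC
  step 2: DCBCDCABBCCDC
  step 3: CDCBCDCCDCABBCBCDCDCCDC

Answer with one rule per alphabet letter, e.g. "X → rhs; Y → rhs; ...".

A->AB, B->BC, C->DC, D->C

  step 2 ⇒ step 3: DCBCDCABBCCDC ⇒ C·DC·BC·DC·C·DC·AB·BC·BC·DC·DC·C·DC
    A ↦ AB
    B ↦ BC
    C ↦ DC
    D ↦ C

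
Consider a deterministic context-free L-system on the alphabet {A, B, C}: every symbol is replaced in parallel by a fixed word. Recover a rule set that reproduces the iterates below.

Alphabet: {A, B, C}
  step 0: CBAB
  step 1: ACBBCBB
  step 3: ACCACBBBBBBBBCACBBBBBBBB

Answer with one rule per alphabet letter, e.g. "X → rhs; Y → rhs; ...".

  step 0 ⇒ step 1: CBAB ⇒ AC·BB·C·BB
    A ↦ C
    B ↦ BB
    C ↦ AC

A->C, B->BB, C->AC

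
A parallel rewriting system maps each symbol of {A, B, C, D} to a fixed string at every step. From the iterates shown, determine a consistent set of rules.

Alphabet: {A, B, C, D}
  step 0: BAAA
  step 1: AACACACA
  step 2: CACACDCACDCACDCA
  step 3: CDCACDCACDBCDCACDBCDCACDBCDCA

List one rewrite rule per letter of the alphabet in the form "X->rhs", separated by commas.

  step 2 ⇒ step 3: CACACDCACDCACDCA ⇒ CD·CA·CD·CA·CD·B·CD·CA·CD·B·CD·CA·CD·B·CD·CA
    A ↦ CA
    C ↦ CD
    D ↦ B
  step 0 ⇒ step 1: BAAA ⇒ AA·CA·CA·CA
    B ↦ AA

A->CA, B->AA, C->CD, D->B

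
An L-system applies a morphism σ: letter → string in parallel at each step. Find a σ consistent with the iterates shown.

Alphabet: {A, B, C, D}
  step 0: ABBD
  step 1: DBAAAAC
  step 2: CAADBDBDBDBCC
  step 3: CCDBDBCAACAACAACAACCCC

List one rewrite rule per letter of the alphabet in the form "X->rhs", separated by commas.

  step 2 ⇒ step 3: CAADBDBDBDBCC ⇒ CC·DB·DB·C·AA·C·AA·C·AA·C·AA·CC·CC
    A ↦ DB
    B ↦ AA
    C ↦ CC
    D ↦ C

A->DB, B->AA, C->CC, D->C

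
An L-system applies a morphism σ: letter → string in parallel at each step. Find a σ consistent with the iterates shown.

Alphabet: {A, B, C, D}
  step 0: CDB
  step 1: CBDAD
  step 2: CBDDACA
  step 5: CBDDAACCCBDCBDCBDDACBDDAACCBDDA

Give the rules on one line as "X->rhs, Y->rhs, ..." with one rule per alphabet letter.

  step 1 ⇒ step 2: CBDAD ⇒ CBD·D·A·C·A
    A ↦ C
    B ↦ D
    C ↦ CBD
    D ↦ A

A->C, B->D, C->CBD, D->A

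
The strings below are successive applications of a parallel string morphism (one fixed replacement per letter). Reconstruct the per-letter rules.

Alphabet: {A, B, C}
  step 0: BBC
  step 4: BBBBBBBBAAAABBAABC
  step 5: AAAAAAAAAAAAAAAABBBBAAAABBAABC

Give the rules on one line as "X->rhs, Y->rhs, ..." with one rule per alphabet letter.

A->B, B->AA, C->BC

  step 4 ⇒ step 5: BBBBBBBBAAAABBAABC ⇒ AA·AA·AA·AA·AA·AA·AA·AA·B·B·B·B·AA·AA·B·B·AA·BC
    A ↦ B
    B ↦ AA
    C ↦ BC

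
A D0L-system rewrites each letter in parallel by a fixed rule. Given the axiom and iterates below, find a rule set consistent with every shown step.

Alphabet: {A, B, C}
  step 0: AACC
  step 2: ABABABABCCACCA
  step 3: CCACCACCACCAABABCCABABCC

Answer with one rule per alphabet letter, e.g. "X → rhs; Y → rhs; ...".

  step 2 ⇒ step 3: ABABABABCCACCA ⇒ CC·A·CC·A·CC·A·CC·A·AB·AB·CC·AB·AB·CC
    A ↦ CC
    B ↦ A
    C ↦ AB

A->CC, B->A, C->AB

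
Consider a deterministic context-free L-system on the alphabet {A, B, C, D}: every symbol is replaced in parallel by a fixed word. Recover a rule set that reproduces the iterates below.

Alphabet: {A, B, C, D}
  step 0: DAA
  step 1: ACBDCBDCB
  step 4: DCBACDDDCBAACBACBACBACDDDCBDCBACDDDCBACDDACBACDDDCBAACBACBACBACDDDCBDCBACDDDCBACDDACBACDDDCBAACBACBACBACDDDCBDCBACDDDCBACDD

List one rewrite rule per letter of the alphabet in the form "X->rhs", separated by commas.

A->DCB, B->CDD, C->A, D->ACB

  step 0 ⇒ step 1: DAA ⇒ ACB·DCB·DCB
    A ↦ DCB
    D ↦ ACB
    B ↦ CDD  (constrained at step 1)
    C ↦ A  (constrained at step 1)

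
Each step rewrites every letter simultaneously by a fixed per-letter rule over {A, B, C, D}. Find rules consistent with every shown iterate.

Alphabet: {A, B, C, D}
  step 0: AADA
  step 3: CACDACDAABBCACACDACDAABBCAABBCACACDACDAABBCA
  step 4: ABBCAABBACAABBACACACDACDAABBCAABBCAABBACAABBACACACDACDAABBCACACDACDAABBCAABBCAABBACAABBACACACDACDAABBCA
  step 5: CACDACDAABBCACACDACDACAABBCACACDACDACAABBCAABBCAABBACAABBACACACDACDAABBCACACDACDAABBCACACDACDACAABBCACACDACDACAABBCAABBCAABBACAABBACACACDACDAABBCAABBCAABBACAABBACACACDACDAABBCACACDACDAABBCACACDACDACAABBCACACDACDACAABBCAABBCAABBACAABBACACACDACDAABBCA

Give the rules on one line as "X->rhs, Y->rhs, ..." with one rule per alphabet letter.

A->CA, B->CDA, C->ABB, D->A

  step 4 ⇒ step 5: ABBCAABBACAABBACACACDACDAABBCAABBCAABBACAABBACACACDACDAABBCACACDACDAABBCAABBCAABBACAABBACACACDACDAABBCA ⇒ CA·CDA·CDA·ABB·CA·CA·CDA·CDA·CA·ABB·CA·CA·CDA·CDA·CA·ABB·CA·ABB·CA·ABB·A·CA·ABB·A·CA·CA·CDA·CDA·ABB·CA·CA·CDA·CDA·ABB·CA·CA·CDA·CDA·CA·ABB·CA·CA·CDA·CDA·CA·ABB·CA·ABB·CA·ABB·A·CA·ABB·A·CA·CA·CDA·CDA·ABB·CA·ABB·CA·ABB·A·CA·ABB·A·CA·CA·CDA·CDA·ABB·CA·CA·CDA·CDA·ABB·CA·CA·CDA·CDA·CA·ABB·CA·CA·CDA·CDA·CA·ABB·CA·ABB·CA·ABB·A·CA·ABB·A·CA·CA·CDA·CDA·ABB·CA
    A ↦ CA
    B ↦ CDA
    C ↦ ABB
    D ↦ A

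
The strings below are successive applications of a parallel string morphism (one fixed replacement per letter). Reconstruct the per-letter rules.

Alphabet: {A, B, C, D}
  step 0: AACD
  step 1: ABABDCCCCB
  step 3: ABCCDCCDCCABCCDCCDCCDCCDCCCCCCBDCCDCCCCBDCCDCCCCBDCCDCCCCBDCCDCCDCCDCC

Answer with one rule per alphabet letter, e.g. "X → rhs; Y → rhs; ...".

A->AB, B->CC, C->DCC, D->CCB

  step 0 ⇒ step 1: AACD ⇒ AB·AB·DCC·CCB
    A ↦ AB
    C ↦ DCC
    D ↦ CCB
    B ↦ CC  (constrained at step 1)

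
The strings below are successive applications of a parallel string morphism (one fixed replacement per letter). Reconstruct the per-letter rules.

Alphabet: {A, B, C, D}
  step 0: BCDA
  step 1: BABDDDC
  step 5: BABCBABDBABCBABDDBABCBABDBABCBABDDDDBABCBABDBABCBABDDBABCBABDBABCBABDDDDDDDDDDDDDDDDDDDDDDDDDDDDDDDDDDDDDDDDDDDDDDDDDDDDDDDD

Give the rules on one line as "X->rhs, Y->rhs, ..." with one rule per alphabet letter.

  step 0 ⇒ step 1: BCDA ⇒ BAB·D·DD·C
    A ↦ C
    B ↦ BAB
    C ↦ D
    D ↦ DD

A->C, B->BAB, C->D, D->DD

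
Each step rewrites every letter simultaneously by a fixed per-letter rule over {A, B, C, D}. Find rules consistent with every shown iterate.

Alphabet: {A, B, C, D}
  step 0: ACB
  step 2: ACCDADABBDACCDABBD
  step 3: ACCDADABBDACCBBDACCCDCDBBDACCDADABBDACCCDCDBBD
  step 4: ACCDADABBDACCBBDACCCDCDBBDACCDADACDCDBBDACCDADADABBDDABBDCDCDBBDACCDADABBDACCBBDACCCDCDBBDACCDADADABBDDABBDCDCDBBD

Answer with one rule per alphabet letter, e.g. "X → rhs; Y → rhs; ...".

A->ACC, B->CD, C->DA, D->BBD

  step 3 ⇒ step 4: ACCDADABBDACCBBDACCCDCDBBDACCDADABBDACCCDCDBBD ⇒ ACC·DA·DA·BBD·ACC·BBD·ACC·CD·CD·BBD·ACC·DA·DA·CD·CD·BBD·ACC·DA·DA·DA·BBD·DA·BBD·CD·CD·BBD·ACC·DA·DA·BBD·ACC·BBD·ACC·CD·CD·BBD·ACC·DA·DA·DA·BBD·DA·BBD·CD·CD·BBD
    A ↦ ACC
    B ↦ CD
    C ↦ DA
    D ↦ BBD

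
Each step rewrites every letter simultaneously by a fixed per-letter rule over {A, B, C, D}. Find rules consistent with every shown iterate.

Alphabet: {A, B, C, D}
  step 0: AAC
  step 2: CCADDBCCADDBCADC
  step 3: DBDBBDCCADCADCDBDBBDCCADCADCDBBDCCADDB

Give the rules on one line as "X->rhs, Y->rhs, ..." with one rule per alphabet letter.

A->BDC, B->C, C->DB, D->CAD

  step 2 ⇒ step 3: CCADDBCCADDBCADC ⇒ DB·DB·BDC·CAD·CAD·C·DB·DB·BDC·CAD·CAD·C·DB·BDC·CAD·DB
    A ↦ BDC
    B ↦ C
    C ↦ DB
    D ↦ CAD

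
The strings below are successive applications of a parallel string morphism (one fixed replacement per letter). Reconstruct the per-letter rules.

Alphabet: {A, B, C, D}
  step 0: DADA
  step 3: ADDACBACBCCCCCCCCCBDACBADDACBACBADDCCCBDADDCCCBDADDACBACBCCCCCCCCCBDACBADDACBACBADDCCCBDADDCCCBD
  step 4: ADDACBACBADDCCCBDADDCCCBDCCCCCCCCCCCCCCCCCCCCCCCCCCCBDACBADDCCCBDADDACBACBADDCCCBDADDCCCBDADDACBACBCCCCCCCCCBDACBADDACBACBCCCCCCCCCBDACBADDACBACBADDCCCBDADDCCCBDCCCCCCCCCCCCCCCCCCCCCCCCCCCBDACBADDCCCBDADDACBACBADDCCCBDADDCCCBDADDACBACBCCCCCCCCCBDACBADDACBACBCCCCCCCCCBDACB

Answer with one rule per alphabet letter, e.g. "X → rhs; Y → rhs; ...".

A->ADD, B->BD, C->CCC, D->ACB

  step 3 ⇒ step 4: ADDACBACBCCCCCCCCCBDACBADDACBACBADDCCCBDADDCCCBDADDACBACBCCCCCCCCCBDACBADDACBACBADDCCCBDADDCCCBD ⇒ ADD·ACB·ACB·ADD·CCC·BD·ADD·CCC·BD·CCC·CCC·CCC·CCC·CCC·CCC·CCC·CCC·CCC·BD·ACB·ADD·CCC·BD·ADD·ACB·ACB·ADD·CCC·BD·ADD·CCC·BD·ADD·ACB·ACB·CCC·CCC·CCC·BD·ACB·ADD·ACB·ACB·CCC·CCC·CCC·BD·ACB·ADD·ACB·ACB·ADD·CCC·BD·ADD·CCC·BD·CCC·CCC·CCC·CCC·CCC·CCC·CCC·CCC·CCC·BD·ACB·ADD·CCC·BD·ADD·ACB·ACB·ADD·CCC·BD·ADD·CCC·BD·ADD·ACB·ACB·CCC·CCC·CCC·BD·ACB·ADD·ACB·ACB·CCC·CCC·CCC·BD·ACB
    A ↦ ADD
    B ↦ BD
    C ↦ CCC
    D ↦ ACB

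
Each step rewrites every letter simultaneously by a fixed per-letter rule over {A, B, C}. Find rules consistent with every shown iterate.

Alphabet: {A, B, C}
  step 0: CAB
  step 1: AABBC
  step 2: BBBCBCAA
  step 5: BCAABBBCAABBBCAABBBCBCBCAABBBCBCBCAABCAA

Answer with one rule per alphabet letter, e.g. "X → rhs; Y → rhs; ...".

A->B, B->BC, C->AA

  step 1 ⇒ step 2: AABBC ⇒ B·B·BC·BC·AA
    A ↦ B
    B ↦ BC
    C ↦ AA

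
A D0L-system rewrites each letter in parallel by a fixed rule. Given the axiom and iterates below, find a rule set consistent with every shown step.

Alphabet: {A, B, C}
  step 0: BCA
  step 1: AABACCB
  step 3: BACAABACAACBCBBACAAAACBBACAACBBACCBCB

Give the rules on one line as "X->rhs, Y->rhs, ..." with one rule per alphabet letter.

  step 0 ⇒ step 1: BCA ⇒ AA·BAC·CB
    A ↦ CB
    B ↦ AA
    C ↦ BAC

A->CB, B->AA, C->BAC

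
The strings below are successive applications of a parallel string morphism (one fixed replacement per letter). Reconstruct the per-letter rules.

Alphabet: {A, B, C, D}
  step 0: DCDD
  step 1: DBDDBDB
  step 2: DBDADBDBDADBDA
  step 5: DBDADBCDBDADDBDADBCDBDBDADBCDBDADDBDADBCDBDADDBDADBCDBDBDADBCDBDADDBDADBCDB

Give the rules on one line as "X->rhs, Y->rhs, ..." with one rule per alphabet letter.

A->C, B->DA, C->D, D->DB

  step 1 ⇒ step 2: DBDDBDB ⇒ DB·DA·DB·DB·DA·DB·DA
    B ↦ DA
    D ↦ DB
    A ↦ C  (constrained at step 2)
  step 0 ⇒ step 1: DCDD ⇒ DB·D·DB·DB
    C ↦ D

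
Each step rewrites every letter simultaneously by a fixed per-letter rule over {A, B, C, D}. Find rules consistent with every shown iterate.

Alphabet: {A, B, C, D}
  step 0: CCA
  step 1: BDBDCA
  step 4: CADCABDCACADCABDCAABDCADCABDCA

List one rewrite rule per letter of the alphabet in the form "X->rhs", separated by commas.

A->CA, B->DC, C->BD, D->A

  step 0 ⇒ step 1: CCA ⇒ BD·BD·CA
    A ↦ CA
    C ↦ BD
    B ↦ DC  (constrained at step 1)
    D ↦ A  (constrained at step 1)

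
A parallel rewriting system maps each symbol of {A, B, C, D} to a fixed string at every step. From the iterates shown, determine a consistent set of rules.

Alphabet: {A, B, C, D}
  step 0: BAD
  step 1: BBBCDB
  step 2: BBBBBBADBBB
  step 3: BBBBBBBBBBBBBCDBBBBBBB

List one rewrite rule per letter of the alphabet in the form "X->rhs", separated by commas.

A->BC, B->BB, C->A, D->DB

  step 2 ⇒ step 3: BBBBBBADBBB ⇒ BB·BB·BB·BB·BB·BB·BC·DB·BB·BB·BB
    A ↦ BC
    B ↦ BB
    D ↦ DB
  step 1 ⇒ step 2: BBBCDB ⇒ BB·BB·BB·A·DB·BB
    C ↦ A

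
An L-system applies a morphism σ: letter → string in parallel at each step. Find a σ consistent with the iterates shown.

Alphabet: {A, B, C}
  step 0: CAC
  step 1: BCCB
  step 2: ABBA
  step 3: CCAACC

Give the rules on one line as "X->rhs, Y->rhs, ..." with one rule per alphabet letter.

A->CC, B->A, C->B

  step 2 ⇒ step 3: ABBA ⇒ CC·A·A·CC
    A ↦ CC
    B ↦ A
  step 0 ⇒ step 1: CAC ⇒ B·CC·B
    C ↦ B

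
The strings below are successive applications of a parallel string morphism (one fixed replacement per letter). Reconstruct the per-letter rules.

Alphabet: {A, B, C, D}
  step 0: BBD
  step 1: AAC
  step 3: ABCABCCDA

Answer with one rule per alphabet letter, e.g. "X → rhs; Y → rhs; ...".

  step 0 ⇒ step 1: BBD ⇒ A·A·C
    B ↦ A
    D ↦ C
    A ↦ CD  (constrained at step 1)
    C ↦ AB  (constrained at step 1)

A->CD, B->A, C->AB, D->C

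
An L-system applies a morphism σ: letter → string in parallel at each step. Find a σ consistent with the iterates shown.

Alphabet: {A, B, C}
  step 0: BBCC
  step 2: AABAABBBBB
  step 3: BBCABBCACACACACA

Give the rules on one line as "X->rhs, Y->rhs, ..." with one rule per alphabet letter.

A->B, B->CA, C->AA

  step 2 ⇒ step 3: AABAABBBBB ⇒ B·B·CA·B·B·CA·CA·CA·CA·CA
    A ↦ B
    B ↦ CA
    C ↦ AA  (constrained at step 0)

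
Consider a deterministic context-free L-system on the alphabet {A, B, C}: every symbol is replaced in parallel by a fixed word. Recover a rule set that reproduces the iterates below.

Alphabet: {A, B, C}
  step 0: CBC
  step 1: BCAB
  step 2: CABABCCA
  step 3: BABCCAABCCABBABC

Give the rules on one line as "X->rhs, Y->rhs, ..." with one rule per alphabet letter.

  step 2 ⇒ step 3: CABABCCA ⇒ B·ABC·CA·ABC·CA·B·B·ABC
    A ↦ ABC
    B ↦ CA
    C ↦ B

A->ABC, B->CA, C->B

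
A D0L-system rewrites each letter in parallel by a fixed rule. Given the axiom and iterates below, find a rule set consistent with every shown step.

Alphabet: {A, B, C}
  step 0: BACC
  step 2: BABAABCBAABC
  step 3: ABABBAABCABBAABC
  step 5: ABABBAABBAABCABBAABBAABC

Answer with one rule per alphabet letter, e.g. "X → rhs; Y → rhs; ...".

  step 2 ⇒ step 3: BABAABCBAABC ⇒ A·B·A·B·B·A·ABC·A·B·B·A·ABC
    A ↦ B
    B ↦ A
    C ↦ ABC

A->B, B->A, C->ABC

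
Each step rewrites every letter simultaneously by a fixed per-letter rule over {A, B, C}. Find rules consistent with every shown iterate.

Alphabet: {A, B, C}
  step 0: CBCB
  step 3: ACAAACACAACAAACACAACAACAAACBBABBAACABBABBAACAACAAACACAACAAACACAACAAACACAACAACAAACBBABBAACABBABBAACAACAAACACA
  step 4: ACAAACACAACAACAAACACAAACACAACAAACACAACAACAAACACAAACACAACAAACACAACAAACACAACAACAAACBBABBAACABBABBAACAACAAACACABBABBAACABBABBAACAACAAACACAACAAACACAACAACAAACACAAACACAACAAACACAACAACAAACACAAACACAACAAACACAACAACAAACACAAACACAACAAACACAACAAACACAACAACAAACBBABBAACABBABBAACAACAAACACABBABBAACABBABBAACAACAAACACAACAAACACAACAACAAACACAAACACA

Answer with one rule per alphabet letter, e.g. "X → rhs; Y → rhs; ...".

A->ACA, B->BBA, C->AAC

  step 3 ⇒ step 4: ACAAACACAACAAACACAACAACAAACBBABBAACABBABBAACAACAAACACAACAAACACAACAAACACAACAACAAACBBABBAACABBABBAACAACAAACACA ⇒ ACA·AAC·ACA·ACA·ACA·AAC·ACA·AAC·ACA·ACA·AAC·ACA·ACA·ACA·AAC·ACA·AAC·ACA·ACA·AAC·ACA·ACA·AAC·ACA·ACA·ACA·AAC·BBA·BBA·ACA·BBA·BBA·ACA·ACA·AAC·ACA·BBA·BBA·ACA·BBA·BBA·ACA·ACA·AAC·ACA·ACA·AAC·ACA·ACA·ACA·AAC·ACA·AAC·ACA·ACA·AAC·ACA·ACA·ACA·AAC·ACA·AAC·ACA·ACA·AAC·ACA·ACA·ACA·AAC·ACA·AAC·ACA·ACA·AAC·ACA·ACA·AAC·ACA·ACA·ACA·AAC·BBA·BBA·ACA·BBA·BBA·ACA·ACA·AAC·ACA·BBA·BBA·ACA·BBA·BBA·ACA·ACA·AAC·ACA·ACA·AAC·ACA·ACA·ACA·AAC·ACA·AAC·ACA
    A ↦ ACA
    B ↦ BBA
    C ↦ AAC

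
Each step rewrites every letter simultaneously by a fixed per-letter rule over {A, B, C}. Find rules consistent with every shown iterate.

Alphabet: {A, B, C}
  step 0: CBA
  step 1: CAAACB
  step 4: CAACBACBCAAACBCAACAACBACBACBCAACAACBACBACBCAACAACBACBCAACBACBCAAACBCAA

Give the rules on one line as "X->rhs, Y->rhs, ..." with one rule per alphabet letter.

  step 0 ⇒ step 1: CBA ⇒ CA·A·ACB
    A ↦ ACB
    B ↦ A
    C ↦ CA

A->ACB, B->A, C->CA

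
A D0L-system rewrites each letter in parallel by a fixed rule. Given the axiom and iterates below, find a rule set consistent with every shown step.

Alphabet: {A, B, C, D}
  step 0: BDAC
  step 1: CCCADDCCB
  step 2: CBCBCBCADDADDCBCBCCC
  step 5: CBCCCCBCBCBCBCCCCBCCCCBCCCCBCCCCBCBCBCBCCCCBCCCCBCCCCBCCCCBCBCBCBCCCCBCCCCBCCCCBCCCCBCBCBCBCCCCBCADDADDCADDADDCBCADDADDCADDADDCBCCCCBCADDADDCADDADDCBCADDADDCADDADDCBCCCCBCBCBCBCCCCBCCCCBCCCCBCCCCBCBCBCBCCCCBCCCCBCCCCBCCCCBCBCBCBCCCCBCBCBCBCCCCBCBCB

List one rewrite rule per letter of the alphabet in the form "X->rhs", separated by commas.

  step 1 ⇒ step 2: CCCADDCCB ⇒ CB·CB·CB·C·ADD·ADD·CB·CB·CCC
    A ↦ C
    B ↦ CCC
    C ↦ CB
    D ↦ ADD

A->C, B->CCC, C->CB, D->ADD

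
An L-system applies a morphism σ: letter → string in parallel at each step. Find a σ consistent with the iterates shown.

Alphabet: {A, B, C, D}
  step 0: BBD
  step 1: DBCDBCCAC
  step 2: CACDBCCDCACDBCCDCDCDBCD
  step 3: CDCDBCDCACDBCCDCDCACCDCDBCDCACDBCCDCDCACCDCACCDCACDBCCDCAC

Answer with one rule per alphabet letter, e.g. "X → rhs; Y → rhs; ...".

A->CDB, B->DBC, C->CD, D->CAC

  step 2 ⇒ step 3: CACDBCCDCACDBCCDCDCDBCD ⇒ CD·CDB·CD·CAC·DBC·CD·CD·CAC·CD·CDB·CD·CAC·DBC·CD·CD·CAC·CD·CAC·CD·CAC·DBC·CD·CAC
    A ↦ CDB
    B ↦ DBC
    C ↦ CD
    D ↦ CAC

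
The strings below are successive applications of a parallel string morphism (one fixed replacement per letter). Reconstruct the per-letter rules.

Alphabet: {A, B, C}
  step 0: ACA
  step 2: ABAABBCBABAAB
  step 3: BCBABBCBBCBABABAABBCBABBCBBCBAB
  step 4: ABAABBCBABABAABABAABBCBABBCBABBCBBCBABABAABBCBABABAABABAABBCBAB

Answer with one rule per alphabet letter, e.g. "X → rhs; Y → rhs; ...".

A->BCB, B->AB, C->A

  step 3 ⇒ step 4: BCBABBCBBCBABABAABBCBABBCBBCBAB ⇒ AB·A·AB·BCB·AB·AB·A·AB·AB·A·AB·BCB·AB·BCB·AB·BCB·BCB·AB·AB·A·AB·BCB·AB·AB·A·AB·AB·A·AB·BCB·AB
    A ↦ BCB
    B ↦ AB
    C ↦ A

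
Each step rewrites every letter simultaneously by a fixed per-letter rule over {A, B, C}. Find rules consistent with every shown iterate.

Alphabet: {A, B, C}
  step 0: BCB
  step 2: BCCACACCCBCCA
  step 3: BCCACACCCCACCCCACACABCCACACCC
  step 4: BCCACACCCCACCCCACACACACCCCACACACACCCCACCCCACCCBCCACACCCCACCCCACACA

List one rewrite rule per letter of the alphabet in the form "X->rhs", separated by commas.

  step 3 ⇒ step 4: BCCACACCCCACCCCACACABCCACACCC ⇒ BC·CA·CA·CCC·CA·CCC·CA·CA·CA·CA·CCC·CA·CA·CA·CA·CCC·CA·CCC·CA·CCC·BC·CA·CA·CCC·CA·CCC·CA·CA·CA
    A ↦ CCC
    B ↦ BC
    C ↦ CA

A->CCC, B->BC, C->CA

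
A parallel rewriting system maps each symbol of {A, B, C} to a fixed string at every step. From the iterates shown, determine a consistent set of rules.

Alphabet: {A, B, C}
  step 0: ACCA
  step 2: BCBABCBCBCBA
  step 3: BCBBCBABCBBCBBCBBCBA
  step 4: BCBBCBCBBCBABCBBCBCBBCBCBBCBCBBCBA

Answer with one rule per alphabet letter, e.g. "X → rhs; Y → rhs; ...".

  step 3 ⇒ step 4: BCBBCBABCBBCBBCBBCBA ⇒ BC·B·BC·BC·B·BC·BA·BC·B·BC·BC·B·BC·BC·B·BC·BC·B·BC·BA
    A ↦ BA
    B ↦ BC
    C ↦ B

A->BA, B->BC, C->B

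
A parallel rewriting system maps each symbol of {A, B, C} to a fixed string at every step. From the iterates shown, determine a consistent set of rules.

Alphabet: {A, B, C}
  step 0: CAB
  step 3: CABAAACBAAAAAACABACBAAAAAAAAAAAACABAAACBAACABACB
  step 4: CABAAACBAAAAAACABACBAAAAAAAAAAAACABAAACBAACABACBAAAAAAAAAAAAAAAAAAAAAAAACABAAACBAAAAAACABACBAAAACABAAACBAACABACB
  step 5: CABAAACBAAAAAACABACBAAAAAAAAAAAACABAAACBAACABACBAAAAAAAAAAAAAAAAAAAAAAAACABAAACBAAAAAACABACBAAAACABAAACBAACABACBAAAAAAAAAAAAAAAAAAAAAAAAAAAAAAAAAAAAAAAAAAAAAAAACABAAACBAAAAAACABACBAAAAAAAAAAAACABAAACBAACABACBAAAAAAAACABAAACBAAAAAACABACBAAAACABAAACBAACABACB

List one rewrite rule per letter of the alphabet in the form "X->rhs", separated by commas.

  step 4 ⇒ step 5: CABAAACBAAAAAACABACBAAAAAAAAAAAACABAAACBAACABACBAAAAAAAAAAAAAAAAAAAAAAAACABAAACBAAAAAACABACBAAAACABAAACBAACABACB ⇒ CAB·AA·ACB·AA·AA·AA·CAB·ACB·AA·AA·AA·AA·AA·AA·CAB·AA·ACB·AA·CAB·ACB·AA·AA·AA·AA·AA·AA·AA·AA·AA·AA·AA·AA·CAB·AA·ACB·AA·AA·AA·CAB·ACB·AA·AA·CAB·AA·ACB·AA·CAB·ACB·AA·AA·AA·AA·AA·AA·AA·AA·AA·AA·AA·AA·AA·AA·AA·AA·AA·AA·AA·AA·AA·AA·AA·AA·CAB·AA·ACB·AA·AA·AA·CAB·ACB·AA·AA·AA·AA·AA·AA·CAB·AA·ACB·AA·CAB·ACB·AA·AA·AA·AA·CAB·AA·ACB·AA·AA·AA·CAB·ACB·AA·AA·CAB·AA·ACB·AA·CAB·ACB
    A ↦ AA
    B ↦ ACB
    C ↦ CAB

A->AA, B->ACB, C->CAB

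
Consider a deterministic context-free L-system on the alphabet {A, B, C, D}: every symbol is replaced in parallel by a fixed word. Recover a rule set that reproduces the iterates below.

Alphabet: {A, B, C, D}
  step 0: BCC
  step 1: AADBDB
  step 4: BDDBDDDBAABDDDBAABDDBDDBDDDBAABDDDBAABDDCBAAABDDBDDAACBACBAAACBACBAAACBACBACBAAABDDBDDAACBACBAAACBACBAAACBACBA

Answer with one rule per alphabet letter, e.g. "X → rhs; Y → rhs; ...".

  step 0 ⇒ step 1: BCC ⇒ AA·DB·DB
    B ↦ AA
    C ↦ DB
    A ↦ BDD  (constrained at step 1)
    D ↦ CBA  (constrained at step 1)

A->BDD, B->AA, C->DB, D->CBA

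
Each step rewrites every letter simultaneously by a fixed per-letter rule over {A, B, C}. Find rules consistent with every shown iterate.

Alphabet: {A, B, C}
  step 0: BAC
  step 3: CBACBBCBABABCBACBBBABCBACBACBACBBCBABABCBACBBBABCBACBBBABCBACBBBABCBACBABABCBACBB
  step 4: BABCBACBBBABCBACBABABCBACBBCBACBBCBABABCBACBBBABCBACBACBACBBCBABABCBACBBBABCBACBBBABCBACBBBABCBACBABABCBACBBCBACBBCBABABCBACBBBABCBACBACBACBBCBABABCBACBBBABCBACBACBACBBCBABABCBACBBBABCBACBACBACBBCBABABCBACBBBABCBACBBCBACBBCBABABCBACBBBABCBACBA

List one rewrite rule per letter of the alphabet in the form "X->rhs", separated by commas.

  step 3 ⇒ step 4: CBACBBCBABABCBACBBBABCBACBACBACBBCBABABCBACBBBABCBACBBBABCBACBBBABCBACBABABCBACBB ⇒ BAB·CBA·CBB·BAB·CBA·CBA·BAB·CBA·CBB·CBA·CBB·CBA·BAB·CBA·CBB·BAB·CBA·CBA·CBA·CBB·CBA·BAB·CBA·CBB·BAB·CBA·CBB·BAB·CBA·CBB·BAB·CBA·CBA·BAB·CBA·CBB·CBA·CBB·CBA·BAB·CBA·CBB·BAB·CBA·CBA·CBA·CBB·CBA·BAB·CBA·CBB·BAB·CBA·CBA·CBA·CBB·CBA·BAB·CBA·CBB·BAB·CBA·CBA·CBA·CBB·CBA·BAB·CBA·CBB·BAB·CBA·CBB·CBA·CBB·CBA·BAB·CBA·CBB·BAB·CBA·CBA
    A ↦ CBB
    B ↦ CBA
    C ↦ BAB

A->CBB, B->CBA, C->BAB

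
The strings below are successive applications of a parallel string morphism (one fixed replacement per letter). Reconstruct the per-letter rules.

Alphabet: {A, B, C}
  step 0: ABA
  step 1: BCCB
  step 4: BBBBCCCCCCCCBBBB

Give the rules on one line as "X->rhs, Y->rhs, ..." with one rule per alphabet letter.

A->B, B->CC, C->AA

  step 0 ⇒ step 1: ABA ⇒ B·CC·B
    A ↦ B
    B ↦ CC
    C ↦ AA  (constrained at step 1)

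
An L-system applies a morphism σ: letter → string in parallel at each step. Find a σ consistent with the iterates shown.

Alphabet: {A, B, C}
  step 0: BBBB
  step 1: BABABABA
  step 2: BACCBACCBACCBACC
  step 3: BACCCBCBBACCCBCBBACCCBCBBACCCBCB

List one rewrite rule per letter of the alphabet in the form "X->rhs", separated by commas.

  step 2 ⇒ step 3: BACCBACCBACCBACC ⇒ BA·CC·CB·CB·BA·CC·CB·CB·BA·CC·CB·CB·BA·CC·CB·CB
    A ↦ CC
    B ↦ BA
    C ↦ CB

A->CC, B->BA, C->CB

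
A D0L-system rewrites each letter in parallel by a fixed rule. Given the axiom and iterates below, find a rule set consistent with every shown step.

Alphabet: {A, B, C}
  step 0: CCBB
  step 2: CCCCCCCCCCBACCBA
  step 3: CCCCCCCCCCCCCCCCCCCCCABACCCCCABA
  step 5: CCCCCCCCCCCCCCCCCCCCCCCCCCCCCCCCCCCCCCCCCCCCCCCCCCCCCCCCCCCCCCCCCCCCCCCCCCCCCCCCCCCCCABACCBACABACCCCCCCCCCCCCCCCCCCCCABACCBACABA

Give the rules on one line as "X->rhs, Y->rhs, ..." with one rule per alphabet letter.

  step 2 ⇒ step 3: CCCCCCCCCCBACCBA ⇒ CC·CC·CC·CC·CC·CC·CC·CC·CC·CC·CA·BA·CC·CC·CA·BA
    A ↦ BA
    B ↦ CA
    C ↦ CC

A->BA, B->CA, C->CC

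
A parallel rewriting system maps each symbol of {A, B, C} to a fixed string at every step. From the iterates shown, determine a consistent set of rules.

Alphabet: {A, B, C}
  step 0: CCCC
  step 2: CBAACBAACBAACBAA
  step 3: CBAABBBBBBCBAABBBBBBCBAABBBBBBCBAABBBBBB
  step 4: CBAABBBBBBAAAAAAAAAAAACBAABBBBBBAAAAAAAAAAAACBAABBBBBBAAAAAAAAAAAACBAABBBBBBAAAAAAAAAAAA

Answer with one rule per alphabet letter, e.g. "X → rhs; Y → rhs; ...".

A->BBB, B->AA, C->CB

  step 3 ⇒ step 4: CBAABBBBBBCBAABBBBBBCBAABBBBBBCBAABBBBBB ⇒ CB·AA·BBB·BBB·AA·AA·AA·AA·AA·AA·CB·AA·BBB·BBB·AA·AA·AA·AA·AA·AA·CB·AA·BBB·BBB·AA·AA·AA·AA·AA·AA·CB·AA·BBB·BBB·AA·AA·AA·AA·AA·AA
    A ↦ BBB
    B ↦ AA
    C ↦ CB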